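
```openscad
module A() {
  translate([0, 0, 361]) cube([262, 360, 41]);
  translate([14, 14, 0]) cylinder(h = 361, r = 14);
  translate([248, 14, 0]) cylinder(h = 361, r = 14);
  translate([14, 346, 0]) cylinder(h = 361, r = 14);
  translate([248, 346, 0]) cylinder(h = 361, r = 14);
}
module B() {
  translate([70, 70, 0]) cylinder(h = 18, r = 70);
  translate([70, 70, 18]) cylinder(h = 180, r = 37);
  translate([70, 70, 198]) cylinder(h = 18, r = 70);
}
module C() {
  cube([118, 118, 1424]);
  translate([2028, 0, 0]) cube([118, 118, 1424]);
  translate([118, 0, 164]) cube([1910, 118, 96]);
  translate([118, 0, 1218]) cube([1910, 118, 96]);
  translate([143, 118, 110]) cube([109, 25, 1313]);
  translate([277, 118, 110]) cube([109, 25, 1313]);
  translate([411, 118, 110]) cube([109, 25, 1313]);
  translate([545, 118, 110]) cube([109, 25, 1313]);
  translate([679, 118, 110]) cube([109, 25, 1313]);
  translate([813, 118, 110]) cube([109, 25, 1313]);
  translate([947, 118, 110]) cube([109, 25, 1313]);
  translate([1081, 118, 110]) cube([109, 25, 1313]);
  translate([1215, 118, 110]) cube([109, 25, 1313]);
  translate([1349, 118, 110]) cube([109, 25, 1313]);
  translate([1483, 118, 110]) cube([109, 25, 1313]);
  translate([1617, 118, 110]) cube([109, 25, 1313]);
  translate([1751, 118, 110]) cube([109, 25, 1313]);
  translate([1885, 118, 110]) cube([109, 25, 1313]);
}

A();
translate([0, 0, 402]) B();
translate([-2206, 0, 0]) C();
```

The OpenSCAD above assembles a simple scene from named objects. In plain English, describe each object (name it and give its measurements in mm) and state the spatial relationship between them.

A is a four-legged stool. The seat is 262×360 mm, 41 mm thick, top at z = 402 mm. It stands on four round legs, each 28 mm in diameter, from z = 0 to the seat underside, each leg's axis is inset half a diameter from the nearest pair of seat edges (so the leg's bounding box is flush with the corner).

B is a spool: two coaxial disc flanges of radius 70 mm and thickness 18 mm, joined by a core cylinder of radius 37 mm and height 180 mm. The lower flange rests on z = 0 and the three cylinders share a vertical axis.

C is a fence section. Two 118×118 mm posts, 1424 mm tall, stand on the floor with a clear span of 1910 mm between their inner faces. Two horizontal rails of 118×96 mm section span the gap between the posts with their undersides at z = 164 mm and z = 1218 mm, flush with the posts' −y face. 14 pickets, each 109 mm wide, 25 mm thick and 1313 mm tall, are fixed to the +y face of the rails with their bottoms at z = 110 mm, evenly spaced across the span with equal gaps (rounded down to the nearest mm) at the −x end and between each pair — any rounding remainder accumulates at the +x end.

The spool is on top of the stool. The fence section is on the floor beside the stool on its −x side.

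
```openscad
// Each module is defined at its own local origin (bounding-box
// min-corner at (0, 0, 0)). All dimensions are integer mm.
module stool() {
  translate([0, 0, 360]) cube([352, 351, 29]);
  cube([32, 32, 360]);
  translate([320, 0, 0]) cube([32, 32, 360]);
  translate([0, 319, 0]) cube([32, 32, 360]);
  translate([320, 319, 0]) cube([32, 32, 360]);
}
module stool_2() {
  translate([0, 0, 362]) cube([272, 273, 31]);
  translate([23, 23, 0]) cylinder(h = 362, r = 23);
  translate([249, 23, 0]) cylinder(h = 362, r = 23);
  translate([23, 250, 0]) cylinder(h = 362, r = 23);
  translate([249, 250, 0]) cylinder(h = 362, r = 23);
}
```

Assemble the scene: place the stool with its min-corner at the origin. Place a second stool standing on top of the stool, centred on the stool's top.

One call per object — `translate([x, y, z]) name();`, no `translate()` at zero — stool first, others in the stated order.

stool();
translate([40, 39, 389]) stool_2();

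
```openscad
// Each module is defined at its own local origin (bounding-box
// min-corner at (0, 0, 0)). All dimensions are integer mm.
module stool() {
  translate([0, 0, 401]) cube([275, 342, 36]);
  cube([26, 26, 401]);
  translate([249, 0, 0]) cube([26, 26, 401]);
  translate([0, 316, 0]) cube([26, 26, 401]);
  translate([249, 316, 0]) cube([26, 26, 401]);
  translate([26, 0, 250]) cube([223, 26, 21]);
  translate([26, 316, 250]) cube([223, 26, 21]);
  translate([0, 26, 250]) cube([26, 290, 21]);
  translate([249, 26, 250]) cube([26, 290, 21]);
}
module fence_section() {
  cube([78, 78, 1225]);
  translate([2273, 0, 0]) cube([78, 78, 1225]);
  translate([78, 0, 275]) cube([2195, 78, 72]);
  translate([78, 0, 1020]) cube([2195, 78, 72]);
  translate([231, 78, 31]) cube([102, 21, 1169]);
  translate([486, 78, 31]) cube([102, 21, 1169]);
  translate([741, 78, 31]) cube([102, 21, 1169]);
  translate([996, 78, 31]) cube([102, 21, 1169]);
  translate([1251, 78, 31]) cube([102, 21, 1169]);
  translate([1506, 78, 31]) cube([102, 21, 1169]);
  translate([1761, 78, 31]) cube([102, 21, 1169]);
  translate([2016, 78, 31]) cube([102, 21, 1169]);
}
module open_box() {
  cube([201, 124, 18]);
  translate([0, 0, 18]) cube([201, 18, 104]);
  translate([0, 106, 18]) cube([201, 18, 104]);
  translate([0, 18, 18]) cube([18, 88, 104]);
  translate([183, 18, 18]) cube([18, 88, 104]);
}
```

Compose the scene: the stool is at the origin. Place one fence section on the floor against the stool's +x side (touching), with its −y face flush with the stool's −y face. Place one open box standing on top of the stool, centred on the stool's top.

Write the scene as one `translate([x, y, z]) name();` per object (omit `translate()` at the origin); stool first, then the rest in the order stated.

stool();
translate([275, 0, 0]) fence_section();
translate([37, 109, 437]) open_box();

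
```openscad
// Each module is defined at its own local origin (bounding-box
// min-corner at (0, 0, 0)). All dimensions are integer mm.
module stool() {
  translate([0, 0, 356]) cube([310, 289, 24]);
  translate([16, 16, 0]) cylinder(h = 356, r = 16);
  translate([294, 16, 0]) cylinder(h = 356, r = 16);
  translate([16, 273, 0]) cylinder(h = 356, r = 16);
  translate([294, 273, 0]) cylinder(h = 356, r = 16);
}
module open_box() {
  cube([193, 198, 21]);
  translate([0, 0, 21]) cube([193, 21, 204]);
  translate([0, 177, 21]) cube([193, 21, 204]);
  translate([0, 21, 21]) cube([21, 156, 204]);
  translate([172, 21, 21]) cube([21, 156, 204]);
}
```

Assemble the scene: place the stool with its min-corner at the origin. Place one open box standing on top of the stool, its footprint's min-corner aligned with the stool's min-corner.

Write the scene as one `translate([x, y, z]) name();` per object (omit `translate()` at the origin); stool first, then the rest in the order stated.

stool();
translate([0, 0, 380]) open_box();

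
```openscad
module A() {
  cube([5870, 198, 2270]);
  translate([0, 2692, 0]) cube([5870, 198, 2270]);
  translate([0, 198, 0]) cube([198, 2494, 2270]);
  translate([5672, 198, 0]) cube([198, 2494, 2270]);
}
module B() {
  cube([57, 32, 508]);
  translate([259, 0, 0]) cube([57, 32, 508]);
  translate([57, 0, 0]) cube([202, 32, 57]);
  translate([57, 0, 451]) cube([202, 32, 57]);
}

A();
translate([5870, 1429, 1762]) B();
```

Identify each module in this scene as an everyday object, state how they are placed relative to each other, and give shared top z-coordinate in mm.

Both tops at z = 2270 mm.

A is a house frame. B is a picture frame. The picture frame is beside the house frame with their tops flush at z = 2270. The shared top z-coordinate is 2270 mm.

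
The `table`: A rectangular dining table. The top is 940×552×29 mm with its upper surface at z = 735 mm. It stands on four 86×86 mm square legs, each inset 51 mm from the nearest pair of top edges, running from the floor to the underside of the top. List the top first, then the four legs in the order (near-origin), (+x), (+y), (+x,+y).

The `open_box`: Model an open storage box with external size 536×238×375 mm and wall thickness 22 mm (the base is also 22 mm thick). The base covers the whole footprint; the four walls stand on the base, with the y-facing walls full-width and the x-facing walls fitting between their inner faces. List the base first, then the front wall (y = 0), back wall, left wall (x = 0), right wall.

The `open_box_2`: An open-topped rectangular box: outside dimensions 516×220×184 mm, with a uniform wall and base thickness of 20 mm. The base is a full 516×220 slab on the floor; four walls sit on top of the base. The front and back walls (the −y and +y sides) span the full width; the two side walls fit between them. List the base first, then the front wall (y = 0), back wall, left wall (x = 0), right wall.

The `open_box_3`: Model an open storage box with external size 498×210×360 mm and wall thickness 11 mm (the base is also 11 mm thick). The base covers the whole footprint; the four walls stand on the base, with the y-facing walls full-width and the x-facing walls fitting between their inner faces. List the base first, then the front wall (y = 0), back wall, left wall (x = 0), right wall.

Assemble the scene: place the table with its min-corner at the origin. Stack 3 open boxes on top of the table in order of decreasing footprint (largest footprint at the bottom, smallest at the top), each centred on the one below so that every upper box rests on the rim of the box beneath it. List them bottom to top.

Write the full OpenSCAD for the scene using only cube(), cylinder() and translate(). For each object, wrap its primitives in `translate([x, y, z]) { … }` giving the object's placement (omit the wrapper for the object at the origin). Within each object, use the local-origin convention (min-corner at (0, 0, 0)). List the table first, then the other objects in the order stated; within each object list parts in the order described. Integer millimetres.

translate([0, 0, 706]) cube([940, 552, 29]);
translate([51, 51, 0]) cube([86, 86, 706]);
translate([803, 51, 0]) cube([86, 86, 706]);
translate([51, 415, 0]) cube([86, 86, 706]);
translate([803, 415, 0]) cube([86, 86, 706]);
translate([202, 157, 735]) {
  cube([536, 238, 22]);
  translate([0, 0, 22]) cube([536, 22, 353]);
  translate([0, 216, 22]) cube([536, 22, 353]);
  translate([0, 22, 22]) cube([22, 194, 353]);
  translate([514, 22, 22]) cube([22, 194, 353]);
}
translate([212, 166, 1110]) {
  cube([516, 220, 20]);
  translate([0, 0, 20]) cube([516, 20, 164]);
  translate([0, 200, 20]) cube([516, 20, 164]);
  translate([0, 20, 20]) cube([20, 180, 164]);
  translate([496, 20, 20]) cube([20, 180, 164]);
}
translate([221, 171, 1294]) {
  cube([498, 210, 11]);
  translate([0, 0, 11]) cube([498, 11, 349]);
  translate([0, 199, 11]) cube([498, 11, 349]);
  translate([0, 11, 11]) cube([11, 188, 349]);
  translate([487, 11, 11]) cube([11, 188, 349]);
}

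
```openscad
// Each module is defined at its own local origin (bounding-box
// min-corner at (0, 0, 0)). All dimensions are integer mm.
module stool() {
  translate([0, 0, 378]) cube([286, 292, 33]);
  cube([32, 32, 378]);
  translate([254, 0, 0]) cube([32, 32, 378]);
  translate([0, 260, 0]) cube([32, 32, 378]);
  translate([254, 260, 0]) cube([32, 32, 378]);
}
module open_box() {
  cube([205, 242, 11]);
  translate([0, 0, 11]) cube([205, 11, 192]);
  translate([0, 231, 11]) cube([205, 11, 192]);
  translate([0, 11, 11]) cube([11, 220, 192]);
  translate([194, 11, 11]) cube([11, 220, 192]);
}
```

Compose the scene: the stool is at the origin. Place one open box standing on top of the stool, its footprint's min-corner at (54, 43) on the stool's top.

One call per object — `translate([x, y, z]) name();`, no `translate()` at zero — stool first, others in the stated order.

stool();
translate([54, 43, 411]) open_box();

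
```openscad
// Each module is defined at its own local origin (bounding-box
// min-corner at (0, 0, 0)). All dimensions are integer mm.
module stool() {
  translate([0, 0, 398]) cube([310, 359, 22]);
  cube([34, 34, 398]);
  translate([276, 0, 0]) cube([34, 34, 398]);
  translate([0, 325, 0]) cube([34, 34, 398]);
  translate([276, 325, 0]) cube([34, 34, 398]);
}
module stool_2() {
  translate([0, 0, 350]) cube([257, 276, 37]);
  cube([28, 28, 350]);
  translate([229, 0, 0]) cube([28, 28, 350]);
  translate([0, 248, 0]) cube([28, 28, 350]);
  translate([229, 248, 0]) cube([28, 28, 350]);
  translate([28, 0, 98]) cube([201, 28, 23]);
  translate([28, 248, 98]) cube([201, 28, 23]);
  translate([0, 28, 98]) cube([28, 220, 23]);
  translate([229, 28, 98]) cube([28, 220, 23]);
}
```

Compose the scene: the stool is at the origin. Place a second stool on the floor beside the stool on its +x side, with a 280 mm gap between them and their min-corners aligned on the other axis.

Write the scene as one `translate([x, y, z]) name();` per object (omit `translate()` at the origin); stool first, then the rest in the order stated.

stool();
translate([590, 0, 0]) stool_2();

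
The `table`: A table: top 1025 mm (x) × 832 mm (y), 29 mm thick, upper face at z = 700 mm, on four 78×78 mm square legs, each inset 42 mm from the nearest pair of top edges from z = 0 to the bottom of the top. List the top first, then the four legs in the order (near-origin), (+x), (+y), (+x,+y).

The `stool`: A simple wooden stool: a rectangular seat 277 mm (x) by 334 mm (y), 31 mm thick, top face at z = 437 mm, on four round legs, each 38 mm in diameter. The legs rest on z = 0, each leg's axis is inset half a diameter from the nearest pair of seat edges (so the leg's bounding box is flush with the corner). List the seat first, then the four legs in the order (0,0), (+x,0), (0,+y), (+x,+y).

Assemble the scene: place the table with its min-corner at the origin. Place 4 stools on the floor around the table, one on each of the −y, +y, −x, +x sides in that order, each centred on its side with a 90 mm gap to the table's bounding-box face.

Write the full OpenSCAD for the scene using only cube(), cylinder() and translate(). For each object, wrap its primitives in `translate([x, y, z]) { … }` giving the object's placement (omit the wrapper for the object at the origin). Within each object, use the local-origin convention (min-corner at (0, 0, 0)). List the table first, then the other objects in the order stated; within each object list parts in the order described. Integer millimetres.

translate([0, 0, 671]) cube([1025, 832, 29]);
translate([42, 42, 0]) cube([78, 78, 671]);
translate([905, 42, 0]) cube([78, 78, 671]);
translate([42, 712, 0]) cube([78, 78, 671]);
translate([905, 712, 0]) cube([78, 78, 671]);
translate([374, -424, 0]) {
  translate([0, 0, 406]) cube([277, 334, 31]);
  translate([19, 19, 0]) cylinder(h = 406, r = 19);
  translate([258, 19, 0]) cylinder(h = 406, r = 19);
  translate([19, 315, 0]) cylinder(h = 406, r = 19);
  translate([258, 315, 0]) cylinder(h = 406, r = 19);
}
translate([374, 922, 0]) {
  translate([0, 0, 406]) cube([277, 334, 31]);
  translate([19, 19, 0]) cylinder(h = 406, r = 19);
  translate([258, 19, 0]) cylinder(h = 406, r = 19);
  translate([19, 315, 0]) cylinder(h = 406, r = 19);
  translate([258, 315, 0]) cylinder(h = 406, r = 19);
}
translate([-367, 249, 0]) {
  translate([0, 0, 406]) cube([277, 334, 31]);
  translate([19, 19, 0]) cylinder(h = 406, r = 19);
  translate([258, 19, 0]) cylinder(h = 406, r = 19);
  translate([19, 315, 0]) cylinder(h = 406, r = 19);
  translate([258, 315, 0]) cylinder(h = 406, r = 19);
}
translate([1115, 249, 0]) {
  translate([0, 0, 406]) cube([277, 334, 31]);
  translate([19, 19, 0]) cylinder(h = 406, r = 19);
  translate([258, 19, 0]) cylinder(h = 406, r = 19);
  translate([19, 315, 0]) cylinder(h = 406, r = 19);
  translate([258, 315, 0]) cylinder(h = 406, r = 19);
}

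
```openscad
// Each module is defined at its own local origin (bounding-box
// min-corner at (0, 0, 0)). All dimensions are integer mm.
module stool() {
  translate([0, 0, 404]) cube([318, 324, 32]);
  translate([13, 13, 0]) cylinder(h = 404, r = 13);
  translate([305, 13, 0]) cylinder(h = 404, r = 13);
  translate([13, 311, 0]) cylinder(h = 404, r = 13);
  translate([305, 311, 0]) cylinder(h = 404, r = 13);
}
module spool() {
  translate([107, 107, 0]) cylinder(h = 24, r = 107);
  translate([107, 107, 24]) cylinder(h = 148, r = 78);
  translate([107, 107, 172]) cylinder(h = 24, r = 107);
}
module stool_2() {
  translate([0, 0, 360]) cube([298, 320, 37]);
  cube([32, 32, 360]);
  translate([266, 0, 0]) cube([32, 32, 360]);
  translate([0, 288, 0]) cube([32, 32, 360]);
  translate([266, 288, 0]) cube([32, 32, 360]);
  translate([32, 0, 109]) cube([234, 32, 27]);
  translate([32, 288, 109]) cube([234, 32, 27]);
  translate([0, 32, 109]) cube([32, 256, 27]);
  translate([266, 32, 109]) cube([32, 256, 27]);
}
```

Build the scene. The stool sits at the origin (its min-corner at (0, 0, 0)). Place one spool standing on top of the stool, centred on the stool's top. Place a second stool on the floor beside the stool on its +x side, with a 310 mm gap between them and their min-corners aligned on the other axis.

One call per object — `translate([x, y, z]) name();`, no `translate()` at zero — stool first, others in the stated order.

stool();
translate([52, 55, 436]) spool();
translate([628, 0, 0]) stool_2();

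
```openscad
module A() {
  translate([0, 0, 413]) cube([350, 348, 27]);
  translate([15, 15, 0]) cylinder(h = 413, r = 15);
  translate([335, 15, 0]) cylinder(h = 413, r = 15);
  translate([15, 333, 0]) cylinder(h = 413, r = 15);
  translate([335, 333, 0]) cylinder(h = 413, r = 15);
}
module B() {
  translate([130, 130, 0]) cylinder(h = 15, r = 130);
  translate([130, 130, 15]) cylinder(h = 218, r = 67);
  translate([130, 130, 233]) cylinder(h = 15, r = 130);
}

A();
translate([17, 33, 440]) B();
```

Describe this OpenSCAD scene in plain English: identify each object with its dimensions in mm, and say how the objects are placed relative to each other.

A is a four-legged stool. The seat is a 350×348×27 mm slab whose top surface is at z = 440 mm; four round legs, each 30 mm in diameter, run from the floor (z = 0) to the underside of the seat, each leg's axis is inset half a diameter from the nearest pair of seat edges (so the leg's bounding box is flush with the corner).

B is a spool: two coaxial disc flanges of radius 130 mm and thickness 15 mm, joined by a core cylinder of radius 67 mm and height 218 mm. The lower flange rests on z = 0 and the three cylinders share a vertical axis.

The spool is on top of the stool.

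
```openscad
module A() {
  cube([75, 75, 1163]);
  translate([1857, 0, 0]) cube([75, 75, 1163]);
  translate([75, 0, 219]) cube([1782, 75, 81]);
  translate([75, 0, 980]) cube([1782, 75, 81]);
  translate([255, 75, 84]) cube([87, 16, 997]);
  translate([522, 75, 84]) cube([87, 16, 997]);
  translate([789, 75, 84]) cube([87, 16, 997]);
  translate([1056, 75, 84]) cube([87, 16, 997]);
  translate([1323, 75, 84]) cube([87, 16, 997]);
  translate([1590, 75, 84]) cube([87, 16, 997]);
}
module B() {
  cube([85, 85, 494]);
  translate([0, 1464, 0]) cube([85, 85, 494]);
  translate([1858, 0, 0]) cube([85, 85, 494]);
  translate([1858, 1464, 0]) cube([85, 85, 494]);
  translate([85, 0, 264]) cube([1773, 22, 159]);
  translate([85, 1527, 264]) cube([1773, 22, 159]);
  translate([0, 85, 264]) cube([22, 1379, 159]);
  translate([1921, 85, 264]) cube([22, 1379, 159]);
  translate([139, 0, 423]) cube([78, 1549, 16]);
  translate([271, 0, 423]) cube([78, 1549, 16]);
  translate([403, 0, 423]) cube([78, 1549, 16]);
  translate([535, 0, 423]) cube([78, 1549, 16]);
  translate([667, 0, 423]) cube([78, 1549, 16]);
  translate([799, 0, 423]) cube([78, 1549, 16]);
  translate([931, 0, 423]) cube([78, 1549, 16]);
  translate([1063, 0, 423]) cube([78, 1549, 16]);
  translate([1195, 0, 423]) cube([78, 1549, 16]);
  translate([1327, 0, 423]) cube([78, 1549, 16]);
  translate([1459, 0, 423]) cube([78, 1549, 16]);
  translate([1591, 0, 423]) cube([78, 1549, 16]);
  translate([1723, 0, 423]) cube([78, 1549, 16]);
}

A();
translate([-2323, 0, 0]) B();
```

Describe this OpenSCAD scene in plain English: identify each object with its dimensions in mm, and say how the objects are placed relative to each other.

A is a fence section. Two 75×75 mm posts, 1163 mm tall, stand on the floor with a clear span of 1782 mm between their inner faces. Two horizontal rails of 75×81 mm section span the gap between the posts with their undersides at z = 219 mm and z = 980 mm, flush with the posts' −y face. 6 pickets, each 87 mm wide, 16 mm thick and 997 mm tall, are fixed to the +y face of the rails with their bottoms at z = 84 mm, evenly spaced across the span with equal gaps (rounded down to the nearest mm) at the −x end and between each pair — any rounding remainder accumulates at the +x end.

B is a bed frame 1943 mm long (x) by 1549 mm wide (y). Four 85×85 mm corner posts, 494 mm tall, at the corners of the footprint. Four rails of 22 mm thickness and 159 mm height run between adjacent posts with their undersides at z = 264 mm, their outer faces flush with the outside of the frame (the two x-running rails run between the posts' inner faces; the two y-running rails run between the posts' inner faces). 13 slats, each 78 mm wide (x) and 16 mm thick, lie across the top of the two x-running rails, running the full 1549 mm width of the frame in y; the slats are evenly spaced along x between the inner faces of the end posts with equal gaps (rounded down to the nearest mm) at the −x end and between each pair — any rounding remainder accumulates at the +x end.

The bed frame is on the floor beside the fence section on its −x side.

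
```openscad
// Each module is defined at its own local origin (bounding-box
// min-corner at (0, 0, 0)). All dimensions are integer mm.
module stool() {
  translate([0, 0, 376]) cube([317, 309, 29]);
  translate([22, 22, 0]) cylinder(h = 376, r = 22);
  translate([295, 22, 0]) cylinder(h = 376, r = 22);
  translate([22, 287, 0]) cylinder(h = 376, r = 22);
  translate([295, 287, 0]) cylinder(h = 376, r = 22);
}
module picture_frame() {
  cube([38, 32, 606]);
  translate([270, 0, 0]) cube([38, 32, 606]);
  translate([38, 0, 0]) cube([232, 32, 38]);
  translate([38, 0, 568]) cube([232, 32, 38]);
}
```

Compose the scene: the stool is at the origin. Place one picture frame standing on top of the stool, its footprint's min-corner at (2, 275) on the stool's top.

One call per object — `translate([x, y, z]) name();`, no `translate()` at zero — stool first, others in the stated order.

stool();
translate([2, 275, 405]) picture_frame();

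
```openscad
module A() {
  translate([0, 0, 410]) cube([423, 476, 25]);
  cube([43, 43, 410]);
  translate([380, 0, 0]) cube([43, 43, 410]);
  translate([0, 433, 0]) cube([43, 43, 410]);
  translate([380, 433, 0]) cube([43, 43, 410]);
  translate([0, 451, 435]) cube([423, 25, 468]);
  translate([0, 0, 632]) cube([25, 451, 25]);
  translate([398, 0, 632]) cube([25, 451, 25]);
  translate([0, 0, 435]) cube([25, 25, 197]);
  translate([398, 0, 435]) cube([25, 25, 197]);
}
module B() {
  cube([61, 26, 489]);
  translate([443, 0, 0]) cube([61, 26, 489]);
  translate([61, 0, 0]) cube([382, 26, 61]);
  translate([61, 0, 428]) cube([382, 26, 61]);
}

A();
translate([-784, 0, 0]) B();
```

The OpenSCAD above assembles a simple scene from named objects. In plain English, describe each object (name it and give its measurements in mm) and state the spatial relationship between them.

A is a chair: 423×476 mm seat, 25 mm thick, top at z = 435 mm, on four 43 mm square corner legs flush with the seat edges. A 25 mm thick backrest slab spans the full seat width, extending 468 mm above the seat top, its back face flush with the seat's +y edge. Two armrests of 25×25 mm section run along each side from the seat's front edge to the front of the backrest, top faces 222 mm above the seat top and outer faces flush with the seat's x-edges; a 25×25 mm post under the front of each armrest stands on the seat at the front corner.

B is a picture frame with a 382×367 mm rectangular opening (x by z) and a uniform 61 mm border on every side. Frame depth is 26 mm along y. It is built from two vertical stiles running the full outside height and two horizontal rails spanning the gap between the stiles.

The picture frame is on the floor beside the chair on its −x side.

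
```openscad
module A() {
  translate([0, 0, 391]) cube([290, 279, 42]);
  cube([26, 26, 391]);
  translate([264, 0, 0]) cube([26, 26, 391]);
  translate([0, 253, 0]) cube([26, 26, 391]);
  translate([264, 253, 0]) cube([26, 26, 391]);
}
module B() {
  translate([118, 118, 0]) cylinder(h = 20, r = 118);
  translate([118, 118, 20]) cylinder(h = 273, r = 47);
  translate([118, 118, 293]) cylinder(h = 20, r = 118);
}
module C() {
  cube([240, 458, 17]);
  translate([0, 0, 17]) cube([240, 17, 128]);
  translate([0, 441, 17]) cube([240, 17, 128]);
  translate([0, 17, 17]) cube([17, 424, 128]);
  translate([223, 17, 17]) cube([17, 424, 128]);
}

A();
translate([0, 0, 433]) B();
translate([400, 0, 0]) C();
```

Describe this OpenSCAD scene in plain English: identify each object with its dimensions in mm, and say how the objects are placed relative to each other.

A is a four-legged stool. The seat is 290×279 mm, 42 mm thick, top at z = 433 mm. It stands on four square legs, each 26×26 mm in cross-section, from z = 0 to the seat underside, each flush with a corner of the seat.

B is a spool: two coaxial disc flanges of radius 118 mm and thickness 20 mm, joined by a core cylinder of radius 47 mm and height 273 mm. The lower flange rests on z = 0 and the three cylinders share a vertical axis.

C is an open-topped rectangular box: outside dimensions 240×458×145 mm, with a uniform wall and base thickness of 17 mm. The base is a full 240×458 slab on the floor; four walls sit on top of the base. The front and back walls (the −y and +y sides) span the full width; the two side walls fit between them.

The spool is on top of the stool. The open box is on the floor beside the stool on its +x side.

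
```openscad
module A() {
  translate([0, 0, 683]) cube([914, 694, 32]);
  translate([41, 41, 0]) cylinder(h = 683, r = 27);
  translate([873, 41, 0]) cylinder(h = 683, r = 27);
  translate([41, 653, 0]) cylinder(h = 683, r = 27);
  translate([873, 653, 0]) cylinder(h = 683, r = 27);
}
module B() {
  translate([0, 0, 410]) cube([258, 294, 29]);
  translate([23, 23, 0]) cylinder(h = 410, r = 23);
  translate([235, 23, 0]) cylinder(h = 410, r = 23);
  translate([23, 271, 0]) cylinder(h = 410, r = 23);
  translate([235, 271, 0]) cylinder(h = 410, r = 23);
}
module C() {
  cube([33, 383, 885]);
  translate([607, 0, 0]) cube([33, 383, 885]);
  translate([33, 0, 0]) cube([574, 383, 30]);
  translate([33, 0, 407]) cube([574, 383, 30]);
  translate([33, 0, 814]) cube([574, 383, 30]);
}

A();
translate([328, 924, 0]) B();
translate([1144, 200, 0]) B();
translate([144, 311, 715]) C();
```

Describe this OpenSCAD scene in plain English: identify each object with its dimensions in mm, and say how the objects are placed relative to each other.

A is a table: top 914 mm (x) × 694 mm (y), 32 mm thick, upper face at z = 715 mm, on four round legs of 54 mm diameter, each leg's bounding box inset 14 mm from the nearest pair of top edges, running from z = 0 to the bottom of the top.

B is a four-legged stool. The seat is a 258×294×29 mm slab whose top surface is at z = 439 mm; four round legs, each 46 mm in diameter, run from the floor (z = 0) to the underside of the seat, each leg's axis is inset half a diameter from the nearest pair of seat edges (so the leg's bounding box is flush with the corner).

C is a bookshelf 640 mm wide overall, 383 mm deep and 885 mm tall. The two sides are 33 mm thick vertical panels. 3 horizontal shelves of 30 mm thickness span between the inner faces of the sides; the lowest shelf sits on the floor and shelves are stacked with a clear vertical gap of 377 mm between each pair.

Two stools sit around the table at the +y, +x sides. The bookshelf is on top of the table.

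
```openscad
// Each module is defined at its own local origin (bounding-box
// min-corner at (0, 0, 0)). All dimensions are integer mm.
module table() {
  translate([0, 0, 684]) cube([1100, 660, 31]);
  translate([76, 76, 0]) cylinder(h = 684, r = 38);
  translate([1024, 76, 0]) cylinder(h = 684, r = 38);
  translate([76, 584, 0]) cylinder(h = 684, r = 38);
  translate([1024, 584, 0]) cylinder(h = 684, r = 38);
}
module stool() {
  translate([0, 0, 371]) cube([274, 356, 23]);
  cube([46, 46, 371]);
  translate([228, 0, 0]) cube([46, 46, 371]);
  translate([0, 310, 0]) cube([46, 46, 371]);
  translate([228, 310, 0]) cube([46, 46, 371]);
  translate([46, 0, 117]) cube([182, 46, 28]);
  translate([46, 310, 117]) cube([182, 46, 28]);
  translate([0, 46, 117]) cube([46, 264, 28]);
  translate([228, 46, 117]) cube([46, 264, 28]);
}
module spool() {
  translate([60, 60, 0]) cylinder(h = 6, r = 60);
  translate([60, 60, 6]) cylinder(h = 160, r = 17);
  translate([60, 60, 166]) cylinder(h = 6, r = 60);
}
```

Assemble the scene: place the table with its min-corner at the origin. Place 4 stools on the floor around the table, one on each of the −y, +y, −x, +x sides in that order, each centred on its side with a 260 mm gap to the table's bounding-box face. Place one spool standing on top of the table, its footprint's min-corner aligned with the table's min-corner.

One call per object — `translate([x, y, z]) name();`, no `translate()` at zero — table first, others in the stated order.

table();
translate([413, -616, 0]) stool();
translate([413, 920, 0]) stool();
translate([-534, 152, 0]) stool();
translate([1360, 152, 0]) stool();
translate([0, 0, 715]) spool();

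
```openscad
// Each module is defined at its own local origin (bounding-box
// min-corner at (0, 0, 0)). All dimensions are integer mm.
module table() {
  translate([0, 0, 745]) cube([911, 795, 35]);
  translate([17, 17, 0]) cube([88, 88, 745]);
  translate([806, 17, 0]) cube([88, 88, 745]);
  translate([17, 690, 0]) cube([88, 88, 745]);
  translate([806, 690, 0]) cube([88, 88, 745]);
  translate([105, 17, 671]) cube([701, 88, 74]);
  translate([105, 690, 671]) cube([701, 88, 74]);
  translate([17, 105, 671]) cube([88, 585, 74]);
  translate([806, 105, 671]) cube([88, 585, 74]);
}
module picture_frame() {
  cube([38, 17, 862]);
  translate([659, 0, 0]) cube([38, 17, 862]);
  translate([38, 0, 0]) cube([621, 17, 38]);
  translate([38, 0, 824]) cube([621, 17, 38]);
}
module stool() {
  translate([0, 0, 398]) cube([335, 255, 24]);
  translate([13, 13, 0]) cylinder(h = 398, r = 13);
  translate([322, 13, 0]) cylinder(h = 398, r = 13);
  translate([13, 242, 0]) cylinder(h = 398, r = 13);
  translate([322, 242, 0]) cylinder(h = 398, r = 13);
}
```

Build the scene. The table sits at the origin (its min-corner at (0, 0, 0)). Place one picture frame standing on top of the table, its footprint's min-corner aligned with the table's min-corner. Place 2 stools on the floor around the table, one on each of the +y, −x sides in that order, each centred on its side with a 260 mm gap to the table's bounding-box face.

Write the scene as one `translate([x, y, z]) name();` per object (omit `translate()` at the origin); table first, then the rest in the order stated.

table();
translate([0, 0, 780]) picture_frame();
translate([288, 1055, 0]) stool();
translate([-595, 270, 0]) stool();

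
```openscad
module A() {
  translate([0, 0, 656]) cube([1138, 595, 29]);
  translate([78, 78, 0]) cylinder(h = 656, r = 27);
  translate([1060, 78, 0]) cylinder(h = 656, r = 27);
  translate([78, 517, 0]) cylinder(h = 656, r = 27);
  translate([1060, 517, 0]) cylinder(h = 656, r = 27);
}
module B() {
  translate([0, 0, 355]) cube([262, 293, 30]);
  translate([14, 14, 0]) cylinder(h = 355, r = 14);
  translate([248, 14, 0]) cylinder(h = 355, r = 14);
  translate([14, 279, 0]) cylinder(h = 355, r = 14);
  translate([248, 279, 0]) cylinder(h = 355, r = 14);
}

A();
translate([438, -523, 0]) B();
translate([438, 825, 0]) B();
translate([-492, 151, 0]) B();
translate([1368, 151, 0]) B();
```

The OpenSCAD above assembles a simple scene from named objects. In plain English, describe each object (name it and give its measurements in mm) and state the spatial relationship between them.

A is a table: top 1138 mm (x) × 595 mm (y), 29 mm thick, upper face at z = 685 mm, on four round legs of 54 mm diameter, each leg's bounding box inset 51 mm from the nearest pair of top edges, running from z = 0 to the bottom of the top.

B is a simple wooden stool: a rectangular seat 262 mm (x) by 293 mm (y), 30 mm thick, top face at z = 385 mm, on four round legs, each 28 mm in diameter. The legs rest on z = 0, each leg's axis is inset half a diameter from the nearest pair of seat edges (so the leg's bounding box is flush with the corner).

Four stools sit around the table at the −y, +y, −x, +x sides.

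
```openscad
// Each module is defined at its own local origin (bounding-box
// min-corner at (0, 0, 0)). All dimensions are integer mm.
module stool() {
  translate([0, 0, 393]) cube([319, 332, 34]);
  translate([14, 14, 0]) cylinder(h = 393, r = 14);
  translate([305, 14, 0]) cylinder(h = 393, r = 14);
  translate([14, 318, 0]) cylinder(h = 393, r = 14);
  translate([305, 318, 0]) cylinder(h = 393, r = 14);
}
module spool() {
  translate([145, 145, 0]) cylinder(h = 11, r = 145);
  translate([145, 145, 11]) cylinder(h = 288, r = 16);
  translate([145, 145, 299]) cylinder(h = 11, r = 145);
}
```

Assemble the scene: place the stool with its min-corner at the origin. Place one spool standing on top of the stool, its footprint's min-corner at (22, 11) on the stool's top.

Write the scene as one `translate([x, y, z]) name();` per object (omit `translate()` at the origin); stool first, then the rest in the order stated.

stool();
translate([22, 11, 427]) spool();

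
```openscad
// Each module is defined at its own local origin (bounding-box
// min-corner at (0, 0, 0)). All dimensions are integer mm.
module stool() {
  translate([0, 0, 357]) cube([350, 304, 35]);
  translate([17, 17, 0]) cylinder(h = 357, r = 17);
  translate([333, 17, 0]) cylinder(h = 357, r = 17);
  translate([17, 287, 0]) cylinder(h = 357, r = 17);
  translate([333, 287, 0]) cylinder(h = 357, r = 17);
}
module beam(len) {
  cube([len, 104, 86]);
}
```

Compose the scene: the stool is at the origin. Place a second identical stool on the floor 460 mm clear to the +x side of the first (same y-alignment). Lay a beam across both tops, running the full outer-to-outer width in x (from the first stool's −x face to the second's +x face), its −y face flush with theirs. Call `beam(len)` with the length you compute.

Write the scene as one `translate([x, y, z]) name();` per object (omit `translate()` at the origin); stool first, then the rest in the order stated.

stool();
translate([810, 0, 0]) stool();
translate([0, 0, 392]) beam(1160);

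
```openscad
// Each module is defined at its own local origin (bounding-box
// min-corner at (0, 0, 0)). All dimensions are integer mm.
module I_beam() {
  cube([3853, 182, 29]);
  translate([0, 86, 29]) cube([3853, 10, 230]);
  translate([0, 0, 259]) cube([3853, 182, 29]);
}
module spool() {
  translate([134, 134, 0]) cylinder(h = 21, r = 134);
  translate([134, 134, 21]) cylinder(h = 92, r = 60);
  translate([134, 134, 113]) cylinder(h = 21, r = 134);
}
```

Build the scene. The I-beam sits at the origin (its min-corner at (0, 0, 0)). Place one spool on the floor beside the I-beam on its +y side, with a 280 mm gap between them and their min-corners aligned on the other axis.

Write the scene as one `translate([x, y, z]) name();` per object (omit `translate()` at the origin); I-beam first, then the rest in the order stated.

I_beam();
translate([0, 462, 0]) spool();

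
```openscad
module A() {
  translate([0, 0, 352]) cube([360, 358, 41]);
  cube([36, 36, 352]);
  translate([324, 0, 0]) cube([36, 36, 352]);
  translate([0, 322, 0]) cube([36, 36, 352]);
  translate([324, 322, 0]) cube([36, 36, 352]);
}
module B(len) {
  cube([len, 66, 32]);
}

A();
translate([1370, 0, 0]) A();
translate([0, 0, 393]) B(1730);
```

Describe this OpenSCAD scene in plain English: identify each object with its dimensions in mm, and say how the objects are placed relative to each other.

A is a four-legged stool. The seat is a 360×358×41 mm slab whose top surface is at z = 393 mm; four square legs, each 36×36 mm in cross-section, run from the floor (z = 0) to the underside of the seat, each flush with a corner of the seat.

B is a rectangular beam 1730 mm long (x), 66 mm deep (y), 32 mm thick (z).

The beam spans the tops of two stools placed 1010 mm apart, resting at z = 393 mm.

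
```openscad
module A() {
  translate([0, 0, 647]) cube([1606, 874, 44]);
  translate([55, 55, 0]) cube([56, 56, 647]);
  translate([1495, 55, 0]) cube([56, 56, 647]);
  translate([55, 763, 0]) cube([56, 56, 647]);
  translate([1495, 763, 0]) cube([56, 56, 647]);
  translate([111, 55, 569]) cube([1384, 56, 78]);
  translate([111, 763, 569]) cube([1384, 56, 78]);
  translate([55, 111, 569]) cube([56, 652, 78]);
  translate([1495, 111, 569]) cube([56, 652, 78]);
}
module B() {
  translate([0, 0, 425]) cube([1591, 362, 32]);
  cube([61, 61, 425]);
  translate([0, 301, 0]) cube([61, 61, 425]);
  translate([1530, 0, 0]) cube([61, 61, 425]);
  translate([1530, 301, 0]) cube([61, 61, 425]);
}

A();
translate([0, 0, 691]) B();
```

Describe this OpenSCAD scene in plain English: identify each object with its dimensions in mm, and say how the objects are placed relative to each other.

A is a table: top 1606 mm (x) × 874 mm (y), 44 mm thick, upper face at z = 691 mm, on four 56×56 mm square legs, each inset 55 mm from the nearest pair of top edges, running from z = 0 to the bottom of the top. Four apron rails, 56 mm thick and 78 mm tall, run between adjacent legs with their top edges flush with the underside of the top and their outer faces flush with the legs' outer faces.

B is a long wooden bench with a 1591 mm (x) × 362 mm (y) seat, 32 mm thick, its top surface 457 mm above the floor. Four 61 mm square legs at the seat corners, flush with the edges, run from z = 0 to the seat underside.

The bench is on top of the table.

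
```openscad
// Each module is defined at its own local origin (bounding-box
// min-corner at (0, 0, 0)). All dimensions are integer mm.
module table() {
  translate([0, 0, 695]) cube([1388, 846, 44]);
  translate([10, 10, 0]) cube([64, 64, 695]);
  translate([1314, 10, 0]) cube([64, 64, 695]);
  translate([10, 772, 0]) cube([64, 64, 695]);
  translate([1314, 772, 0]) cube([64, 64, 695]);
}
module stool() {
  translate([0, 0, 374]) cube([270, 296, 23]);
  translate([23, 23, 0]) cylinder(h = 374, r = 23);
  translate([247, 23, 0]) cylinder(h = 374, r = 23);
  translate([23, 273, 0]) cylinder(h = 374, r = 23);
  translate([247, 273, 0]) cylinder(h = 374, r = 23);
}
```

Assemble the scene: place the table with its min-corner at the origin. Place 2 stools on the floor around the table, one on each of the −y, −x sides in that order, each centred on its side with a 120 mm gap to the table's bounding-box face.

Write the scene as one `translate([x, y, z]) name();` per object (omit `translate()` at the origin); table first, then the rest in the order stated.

table();
translate([559, -416, 0]) stool();
translate([-390, 275, 0]) stool();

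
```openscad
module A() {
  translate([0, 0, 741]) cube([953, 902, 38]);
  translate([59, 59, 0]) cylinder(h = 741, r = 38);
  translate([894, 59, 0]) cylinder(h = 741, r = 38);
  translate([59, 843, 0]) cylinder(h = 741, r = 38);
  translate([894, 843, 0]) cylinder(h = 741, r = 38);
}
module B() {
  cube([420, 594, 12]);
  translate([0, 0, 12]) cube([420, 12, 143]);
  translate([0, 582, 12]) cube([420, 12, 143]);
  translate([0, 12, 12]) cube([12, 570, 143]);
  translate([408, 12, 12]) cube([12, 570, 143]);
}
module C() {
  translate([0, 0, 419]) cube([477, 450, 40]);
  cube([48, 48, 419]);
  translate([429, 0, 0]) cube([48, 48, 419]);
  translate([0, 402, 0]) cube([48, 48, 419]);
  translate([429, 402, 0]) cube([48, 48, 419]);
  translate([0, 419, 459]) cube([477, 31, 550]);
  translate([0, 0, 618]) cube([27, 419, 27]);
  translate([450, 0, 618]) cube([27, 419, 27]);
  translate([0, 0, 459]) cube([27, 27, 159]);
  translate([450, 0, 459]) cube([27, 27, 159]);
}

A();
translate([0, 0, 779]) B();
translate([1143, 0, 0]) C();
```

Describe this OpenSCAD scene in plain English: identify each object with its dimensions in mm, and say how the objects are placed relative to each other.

A is a table with a 953×902 mm rectangular top, 38 mm thick, top surface at z = 779 mm, supported by four round legs of 76 mm diameter, each leg's bounding box inset 21 mm from the nearest pair of top edges, running from the floor.

B is an open-topped rectangular box: outside dimensions 420×594×155 mm, with a uniform wall and base thickness of 12 mm. The base is a full 420×594 slab on the floor; four walls sit on top of the base. The front and back walls (the −y and +y sides) span the full width; the two side walls fit between them.

C is a chair. The seat is a 477×450×40 mm slab with its top at z = 459 mm, on four 48×48 mm corner legs (flush with the seat edges, standing on z = 0). A flat backrest 31 mm thick, 550 mm tall, spans the full seat width and rises from the seat top along its +y edge, rear face flush with the rear of the seat. Two armrests of 27×27 mm section run along each side from the seat's front edge to the front of the backrest, top faces 186 mm above the seat top and outer faces flush with the seat's x-edges; a 27×27 mm post under the front of each armrest stands on the seat at the front corner.

The open box is on top of the table. The chair is on the floor beside the table on its +x side.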